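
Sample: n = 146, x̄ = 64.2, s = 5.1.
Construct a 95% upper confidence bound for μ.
μ ≤ 64.90

Upper bound (one-sided):
t* = 1.655 (one-sided for 95%)
Upper bound = x̄ + t* · s/√n = 64.2 + 1.655 · 5.1/√146 = 64.90

We are 95% confident that μ ≤ 64.90.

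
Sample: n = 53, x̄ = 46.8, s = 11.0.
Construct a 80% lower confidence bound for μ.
μ ≥ 45.52

Lower bound (one-sided):
t* = 0.849 (one-sided for 80%)
Lower bound = x̄ - t* · s/√n = 46.8 - 0.849 · 11.0/√53 = 45.52

We are 80% confident that μ ≥ 45.52.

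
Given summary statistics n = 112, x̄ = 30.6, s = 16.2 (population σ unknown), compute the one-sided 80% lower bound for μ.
μ ≥ 29.31

Lower bound (one-sided):
t* = 0.845 (one-sided for 80%)
Lower bound = x̄ - t* · s/√n = 30.6 - 0.845 · 16.2/√112 = 29.31

We are 80% confident that μ ≥ 29.31.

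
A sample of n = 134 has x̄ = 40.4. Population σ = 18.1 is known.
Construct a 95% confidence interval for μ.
(37.34, 43.46)

z-interval (σ known):
z* = 1.960 for 95% confidence

Margin of error = z* · σ/√n = 1.960 · 18.1/√134 = 3.06

CI: (40.4 - 3.06, 40.4 + 3.06) = (37.34, 43.46)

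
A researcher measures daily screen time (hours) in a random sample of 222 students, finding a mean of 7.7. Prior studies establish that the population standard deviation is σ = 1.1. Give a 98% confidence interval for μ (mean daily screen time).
(7.53, 7.87)

z-interval (σ known):
z* = 2.326 for 98% confidence

Margin of error = z* · σ/√n = 2.326 · 1.1/√222 = 0.17

CI: (7.7 - 0.17, 7.7 + 0.17) = (7.53, 7.87)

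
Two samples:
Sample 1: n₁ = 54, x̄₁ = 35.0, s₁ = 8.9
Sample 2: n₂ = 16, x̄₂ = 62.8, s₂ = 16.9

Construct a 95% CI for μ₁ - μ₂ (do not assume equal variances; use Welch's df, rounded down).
(-37.07, -18.53)

Difference: x̄₁ - x̄₂ = -27.80
SE = √(s₁²/n₁ + s₂²/n₂) = √(8.9²/54 + 16.9²/16) = 4.3952
df = 17.53 → 17 (Welch–Satterthwaite, rounded down)
t* = 2.110

CI: -27.80 ± 2.110 · 4.3952 = -27.80 ± 9.27 = (-37.07, -18.53)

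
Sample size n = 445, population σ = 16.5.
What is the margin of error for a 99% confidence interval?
Margin of error = 2.01

Margin of error = z* · σ/√n
= 2.576 · 16.5/√445
= 2.576 · 16.5/21.0950
= 2.01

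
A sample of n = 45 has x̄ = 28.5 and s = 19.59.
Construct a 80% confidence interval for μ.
(24.70, 32.30)

t-interval (σ unknown):
df = n - 1 = 44
t* = 1.301 for 80% confidence

Margin of error = t* · s/√n = 1.301 · 19.59/√45 = 3.80

CI: (24.70, 32.30)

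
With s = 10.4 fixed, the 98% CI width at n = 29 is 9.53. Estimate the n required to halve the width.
n ≈ 116

CI width ∝ 1/√n
To reduce width by factor 2, need √n to grow by 2 → need 2² = 4 times as many samples.

Current: n = 29, width = 9.53
New: n = 116, width ≈ 4.56

Width reduced by factor of 9.53/4.56 = 2.09.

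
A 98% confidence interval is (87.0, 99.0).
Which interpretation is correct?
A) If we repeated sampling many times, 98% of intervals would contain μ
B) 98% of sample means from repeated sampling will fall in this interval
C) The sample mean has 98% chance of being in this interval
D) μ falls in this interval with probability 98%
A

A) Correct — this is the frequentist long-run coverage interpretation.
B) Wrong — coverage applies to intervals containing μ, not to future x̄ values.
C) Wrong — x̄ is observed and sits in the interval by construction.
D) Wrong — μ is fixed; the randomness lives in the interval, not in μ.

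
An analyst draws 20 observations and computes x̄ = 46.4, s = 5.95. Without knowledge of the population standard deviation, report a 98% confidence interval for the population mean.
(43.02, 49.78)

t-interval (σ unknown):
df = n - 1 = 19
t* = 2.539 for 98% confidence

Margin of error = t* · s/√n = 2.539 · 5.95/√20 = 3.38

CI: (43.02, 49.78)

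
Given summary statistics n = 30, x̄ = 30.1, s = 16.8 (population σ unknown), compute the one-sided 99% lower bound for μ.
μ ≥ 22.55

Lower bound (one-sided):
t* = 2.462 (one-sided for 99%)
Lower bound = x̄ - t* · s/√n = 30.1 - 2.462 · 16.8/√30 = 22.55

We are 99% confident that μ ≥ 22.55.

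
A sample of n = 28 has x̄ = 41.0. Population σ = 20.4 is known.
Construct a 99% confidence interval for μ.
(31.07, 50.93)

z-interval (σ known):
z* = 2.576 for 99% confidence

Margin of error = z* · σ/√n = 2.576 · 20.4/√28 = 9.93

CI: (41.0 - 9.93, 41.0 + 9.93) = (31.07, 50.93)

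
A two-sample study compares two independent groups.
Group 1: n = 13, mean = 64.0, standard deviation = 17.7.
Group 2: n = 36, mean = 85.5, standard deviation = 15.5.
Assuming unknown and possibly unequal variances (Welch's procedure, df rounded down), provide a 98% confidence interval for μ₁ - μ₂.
(-35.58, -7.42)

Difference: x̄₁ - x̄₂ = -21.50
SE = √(s₁²/n₁ + s₂²/n₂) = √(17.7²/13 + 15.5²/36) = 5.5473
df = 19.07 → 19 (Welch–Satterthwaite, rounded down)
t* = 2.539

CI: -21.50 ± 2.539 · 5.5473 = -21.50 ± 14.08 = (-35.58, -7.42)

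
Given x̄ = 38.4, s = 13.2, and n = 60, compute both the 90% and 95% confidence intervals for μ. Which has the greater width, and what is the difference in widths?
95% CI is wider by 1.12

df = 59
90% CI: t* = 1.671, (35.55, 41.25), width = 2 · t* · s/√n = 5.70
95% CI: t* = 2.001, (34.99, 41.81), width = 2 · t* · s/√n = 6.82

The 95% CI is wider by 6.82 - 5.70 = 1.12.
Higher confidence requires a wider interval.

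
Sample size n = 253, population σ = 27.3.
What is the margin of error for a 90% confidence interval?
Margin of error = 2.82

Margin of error = z* · σ/√n
= 1.645 · 27.3/√253
= 1.645 · 27.3/15.9060
= 2.82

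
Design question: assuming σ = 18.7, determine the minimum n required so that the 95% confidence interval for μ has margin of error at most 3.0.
n ≥ 150

For margin E ≤ 3.0:
n ≥ (z* · σ / E)²
n ≥ (1.960 · 18.7 / 3.0)²
n ≥ 149.26

Minimum n = 150 (rounding up)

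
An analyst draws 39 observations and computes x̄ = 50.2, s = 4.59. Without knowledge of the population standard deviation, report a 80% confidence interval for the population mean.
(49.24, 51.16)

t-interval (σ unknown):
df = n - 1 = 38
t* = 1.304 for 80% confidence

Margin of error = t* · s/√n = 1.304 · 4.59/√39 = 0.96

CI: (49.24, 51.16)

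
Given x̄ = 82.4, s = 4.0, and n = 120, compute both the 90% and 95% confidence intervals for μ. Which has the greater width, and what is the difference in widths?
95% CI is wider by 0.24

df = 119
90% CI: t* = 1.658, (81.79, 83.01), width = 2 · t* · s/√n = 1.21
95% CI: t* = 1.980, (81.68, 83.12), width = 2 · t* · s/√n = 1.45

The 95% CI is wider by 1.45 - 1.21 = 0.24.
Higher confidence requires a wider interval.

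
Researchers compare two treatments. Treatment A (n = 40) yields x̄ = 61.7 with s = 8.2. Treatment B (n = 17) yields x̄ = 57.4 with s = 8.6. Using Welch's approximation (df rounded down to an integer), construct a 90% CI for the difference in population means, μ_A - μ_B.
(0.12, 8.48)

Difference: x̄₁ - x̄₂ = 4.30
SE = √(s₁²/n₁ + s₂²/n₂) = √(8.2²/40 + 8.6²/17) = 2.4559
df = 28.98 → 28 (Welch–Satterthwaite, rounded down)
t* = 1.701

CI: 4.30 ± 1.701 · 2.4559 = 4.30 ± 4.18 = (0.12, 8.48)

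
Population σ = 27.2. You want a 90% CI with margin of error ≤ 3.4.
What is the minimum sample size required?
n ≥ 174

For margin E ≤ 3.4:
n ≥ (z* · σ / E)²
n ≥ (1.645 · 27.2 / 3.4)²
n ≥ 173.19

Minimum n = 174 (rounding up)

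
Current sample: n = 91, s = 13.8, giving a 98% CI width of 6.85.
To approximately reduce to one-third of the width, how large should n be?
n ≈ 819

CI width ∝ 1/√n
To reduce width by factor 3, need √n to grow by 3 → need 3² = 9 times as many samples.

Current: n = 91, width = 6.85
New: n = 819, width ≈ 2.25

Width reduced by factor of 6.85/2.25 = 3.04.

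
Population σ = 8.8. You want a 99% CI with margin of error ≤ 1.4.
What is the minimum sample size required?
n ≥ 263

For margin E ≤ 1.4:
n ≥ (z* · σ / E)²
n ≥ (2.576 · 8.8 / 1.4)²
n ≥ 262.18

Minimum n = 263 (rounding up)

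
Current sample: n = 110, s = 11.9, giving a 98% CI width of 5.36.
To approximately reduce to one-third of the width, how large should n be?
n ≈ 990

CI width ∝ 1/√n
To reduce width by factor 3, need √n to grow by 3 → need 3² = 9 times as many samples.

Current: n = 110, width = 5.36
New: n = 990, width ≈ 1.76

Width reduced by factor of 5.36/1.76 = 3.05.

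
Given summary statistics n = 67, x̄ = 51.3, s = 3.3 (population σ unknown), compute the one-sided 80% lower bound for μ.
μ ≥ 50.96

Lower bound (one-sided):
t* = 0.847 (one-sided for 80%)
Lower bound = x̄ - t* · s/√n = 51.3 - 0.847 · 3.3/√67 = 50.96

We are 80% confident that μ ≥ 50.96.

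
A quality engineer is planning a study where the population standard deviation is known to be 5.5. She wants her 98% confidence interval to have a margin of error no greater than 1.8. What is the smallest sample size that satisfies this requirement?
n ≥ 51

For margin E ≤ 1.8:
n ≥ (z* · σ / E)²
n ≥ (2.326 · 5.5 / 1.8)²
n ≥ 50.51

Minimum n = 51 (rounding up)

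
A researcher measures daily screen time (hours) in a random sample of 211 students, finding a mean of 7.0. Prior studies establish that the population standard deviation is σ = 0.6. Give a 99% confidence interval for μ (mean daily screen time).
(6.89, 7.11)

z-interval (σ known):
z* = 2.576 for 99% confidence

Margin of error = z* · σ/√n = 2.576 · 0.6/√211 = 0.11

CI: (7.0 - 0.11, 7.0 + 0.11) = (6.89, 7.11)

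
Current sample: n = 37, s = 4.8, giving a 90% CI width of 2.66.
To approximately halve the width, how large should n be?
n ≈ 148

CI width ∝ 1/√n
To reduce width by factor 2, need √n to grow by 2 → need 2² = 4 times as many samples.

Current: n = 37, width = 2.66
New: n = 148, width ≈ 1.31

Width reduced by factor of 2.66/1.31 = 2.03.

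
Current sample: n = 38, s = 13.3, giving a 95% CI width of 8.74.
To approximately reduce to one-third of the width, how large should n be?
n ≈ 342

CI width ∝ 1/√n
To reduce width by factor 3, need √n to grow by 3 → need 3² = 9 times as many samples.

Current: n = 38, width = 8.74
New: n = 342, width ≈ 2.83

Width reduced by factor of 8.74/2.83 = 3.09.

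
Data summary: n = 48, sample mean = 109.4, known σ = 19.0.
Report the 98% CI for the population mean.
(103.02, 115.78)

z-interval (σ known):
z* = 2.326 for 98% confidence

Margin of error = z* · σ/√n = 2.326 · 19.0/√48 = 6.38

CI: (109.4 - 6.38, 109.4 + 6.38) = (103.02, 115.78)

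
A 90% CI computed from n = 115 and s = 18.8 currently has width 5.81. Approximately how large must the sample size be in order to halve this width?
n ≈ 460

CI width ∝ 1/√n
To reduce width by factor 2, need √n to grow by 2 → need 2² = 4 times as many samples.

Current: n = 115, width = 5.81
New: n = 460, width ≈ 2.89

Width reduced by factor of 5.81/2.89 = 2.01.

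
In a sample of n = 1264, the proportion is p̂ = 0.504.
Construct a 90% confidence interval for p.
(0.481, 0.527)

Proportion CI:
SE = √(p̂(1-p̂)/n) = √(0.504 · 0.496 / 1264) = 0.01406

z* = 1.645
Margin = z* · SE = 1.645 · 0.01406 = 0.0231

CI: 0.504 ± 0.0231 = (0.481, 0.527)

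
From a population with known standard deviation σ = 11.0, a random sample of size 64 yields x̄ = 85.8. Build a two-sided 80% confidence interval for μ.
(84.04, 87.56)

z-interval (σ known):
z* = 1.282 for 80% confidence

Margin of error = z* · σ/√n = 1.282 · 11.0/√64 = 1.76

CI: (85.8 - 1.76, 85.8 + 1.76) = (84.04, 87.56)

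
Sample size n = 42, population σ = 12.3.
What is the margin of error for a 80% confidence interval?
Margin of error = 2.43

Margin of error = z* · σ/√n
= 1.282 · 12.3/√42
= 1.282 · 12.3/6.4807
= 2.43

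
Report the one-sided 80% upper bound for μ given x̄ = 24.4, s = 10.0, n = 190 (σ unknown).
μ ≤ 25.01

Upper bound (one-sided):
t* = 0.844 (one-sided for 80%)
Upper bound = x̄ + t* · s/√n = 24.4 + 0.844 · 10.0/√190 = 25.01

We are 80% confident that μ ≤ 25.01.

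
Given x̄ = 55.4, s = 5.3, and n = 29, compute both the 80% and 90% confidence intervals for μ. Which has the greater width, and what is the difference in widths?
90% CI is wider by 0.77

df = 28
80% CI: t* = 1.313, (54.11, 56.69), width = 2 · t* · s/√n = 2.58
90% CI: t* = 1.701, (53.73, 57.07), width = 2 · t* · s/√n = 3.35

The 90% CI is wider by 3.35 - 2.58 = 0.77.
Higher confidence requires a wider interval.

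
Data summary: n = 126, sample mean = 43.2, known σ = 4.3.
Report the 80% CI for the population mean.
(42.71, 43.69)

z-interval (σ known):
z* = 1.282 for 80% confidence

Margin of error = z* · σ/√n = 1.282 · 4.3/√126 = 0.49

CI: (43.2 - 0.49, 43.2 + 0.49) = (42.71, 43.69)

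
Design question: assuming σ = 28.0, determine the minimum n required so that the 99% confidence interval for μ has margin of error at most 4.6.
n ≥ 246

For margin E ≤ 4.6:
n ≥ (z* · σ / E)²
n ≥ (2.576 · 28.0 / 4.6)²
n ≥ 245.86

Minimum n = 246 (rounding up)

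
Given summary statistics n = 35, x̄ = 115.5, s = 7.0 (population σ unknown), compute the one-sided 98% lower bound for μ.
μ ≥ 112.97

Lower bound (one-sided):
t* = 2.136 (one-sided for 98%)
Lower bound = x̄ - t* · s/√n = 115.5 - 2.136 · 7.0/√35 = 112.97

We are 98% confident that μ ≥ 112.97.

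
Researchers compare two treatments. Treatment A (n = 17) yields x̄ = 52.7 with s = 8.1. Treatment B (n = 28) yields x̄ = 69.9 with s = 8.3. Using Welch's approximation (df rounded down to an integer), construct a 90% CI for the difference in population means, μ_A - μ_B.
(-21.45, -12.95)

Difference: x̄₁ - x̄₂ = -17.20
SE = √(s₁²/n₁ + s₂²/n₂) = √(8.1²/17 + 8.3²/28) = 2.5139
df = 34.58 → 34 (Welch–Satterthwaite, rounded down)
t* = 1.691

CI: -17.20 ± 1.691 · 2.5139 = -17.20 ± 4.25 = (-21.45, -12.95)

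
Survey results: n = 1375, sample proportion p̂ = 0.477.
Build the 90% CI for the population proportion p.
(0.455, 0.499)

Proportion CI:
SE = √(p̂(1-p̂)/n) = √(0.477 · 0.523 / 1375) = 0.01347

z* = 1.645
Margin = z* · SE = 1.645 · 0.01347 = 0.0222

CI: 0.477 ± 0.0222 = (0.455, 0.499)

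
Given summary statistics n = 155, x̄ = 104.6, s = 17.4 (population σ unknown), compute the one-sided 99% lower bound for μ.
μ ≥ 101.31

Lower bound (one-sided):
t* = 2.351 (one-sided for 99%)
Lower bound = x̄ - t* · s/√n = 104.6 - 2.351 · 17.4/√155 = 101.31

We are 99% confident that μ ≥ 101.31.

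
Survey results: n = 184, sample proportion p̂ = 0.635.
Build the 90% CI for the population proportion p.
(0.577, 0.693)

Proportion CI:
SE = √(p̂(1-p̂)/n) = √(0.635 · 0.365 / 184) = 0.03549

z* = 1.645
Margin = z* · SE = 1.645 · 0.03549 = 0.0584

CI: 0.635 ± 0.0584 = (0.577, 0.693)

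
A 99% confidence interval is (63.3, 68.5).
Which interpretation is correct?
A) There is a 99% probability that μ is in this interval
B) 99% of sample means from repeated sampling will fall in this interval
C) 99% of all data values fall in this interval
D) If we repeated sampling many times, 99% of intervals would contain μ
D

A) Wrong — μ is fixed; the randomness lives in the interval, not in μ.
B) Wrong — coverage applies to intervals containing μ, not to future x̄ values.
C) Wrong — a CI is about the parameter μ, not individual data values.
D) Correct — this is the frequentist long-run coverage interpretation.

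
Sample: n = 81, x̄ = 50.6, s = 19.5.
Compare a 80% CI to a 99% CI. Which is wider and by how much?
99% CI is wider by 5.84

df = 80
80% CI: t* = 1.292, (47.80, 53.40), width = 2 · t* · s/√n = 5.60
99% CI: t* = 2.639, (44.88, 56.32), width = 2 · t* · s/√n = 11.44

The 99% CI is wider by 11.44 - 5.60 = 5.84.
Higher confidence requires a wider interval.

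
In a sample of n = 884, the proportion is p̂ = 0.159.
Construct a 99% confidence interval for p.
(0.127, 0.191)

Proportion CI:
SE = √(p̂(1-p̂)/n) = √(0.159 · 0.841 / 884) = 0.01230

z* = 2.576
Margin = z* · SE = 2.576 · 0.01230 = 0.0317

CI: 0.159 ± 0.0317 = (0.127, 0.191)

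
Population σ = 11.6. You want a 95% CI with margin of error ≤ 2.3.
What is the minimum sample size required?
n ≥ 98

For margin E ≤ 2.3:
n ≥ (z* · σ / E)²
n ≥ (1.960 · 11.6 / 2.3)²
n ≥ 97.72

Minimum n = 98 (rounding up)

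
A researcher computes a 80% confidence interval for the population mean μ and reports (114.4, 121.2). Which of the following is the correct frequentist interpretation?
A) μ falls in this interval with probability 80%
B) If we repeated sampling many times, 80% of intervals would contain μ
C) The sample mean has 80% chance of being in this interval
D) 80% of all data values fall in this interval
B

A) Wrong — μ is fixed; the randomness lives in the interval, not in μ.
B) Correct — this is the frequentist long-run coverage interpretation.
C) Wrong — x̄ is observed and sits in the interval by construction.
D) Wrong — a CI is about the parameter μ, not individual data values.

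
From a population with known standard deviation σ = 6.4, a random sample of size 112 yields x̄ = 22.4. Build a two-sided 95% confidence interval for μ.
(21.21, 23.59)

z-interval (σ known):
z* = 1.960 for 95% confidence

Margin of error = z* · σ/√n = 1.960 · 6.4/√112 = 1.19

CI: (22.4 - 1.19, 22.4 + 1.19) = (21.21, 23.59)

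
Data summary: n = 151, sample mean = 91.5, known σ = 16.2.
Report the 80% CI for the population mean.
(89.81, 93.19)

z-interval (σ known):
z* = 1.282 for 80% confidence

Margin of error = z* · σ/√n = 1.282 · 16.2/√151 = 1.69

CI: (91.5 - 1.69, 91.5 + 1.69) = (89.81, 93.19)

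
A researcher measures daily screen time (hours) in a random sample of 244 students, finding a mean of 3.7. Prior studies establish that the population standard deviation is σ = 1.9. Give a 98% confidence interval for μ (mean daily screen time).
(3.42, 3.98)

z-interval (σ known):
z* = 2.326 for 98% confidence

Margin of error = z* · σ/√n = 2.326 · 1.9/√244 = 0.28

CI: (3.7 - 0.28, 3.7 + 0.28) = (3.42, 3.98)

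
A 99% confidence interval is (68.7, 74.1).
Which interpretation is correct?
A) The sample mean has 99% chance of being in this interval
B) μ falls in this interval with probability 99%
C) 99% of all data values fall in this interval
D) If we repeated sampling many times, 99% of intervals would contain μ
D

A) Wrong — x̄ is observed and sits in the interval by construction.
B) Wrong — μ is fixed; the randomness lives in the interval, not in μ.
C) Wrong — a CI is about the parameter μ, not individual data values.
D) Correct — this is the frequentist long-run coverage interpretation.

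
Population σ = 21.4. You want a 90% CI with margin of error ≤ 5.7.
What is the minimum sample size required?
n ≥ 39

For margin E ≤ 5.7:
n ≥ (z* · σ / E)²
n ≥ (1.645 · 21.4 / 5.7)²
n ≥ 38.14

Minimum n = 39 (rounding up)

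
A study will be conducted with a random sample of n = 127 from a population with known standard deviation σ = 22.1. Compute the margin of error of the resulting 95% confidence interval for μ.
Margin of error = 3.84

Margin of error = z* · σ/√n
= 1.960 · 22.1/√127
= 1.960 · 22.1/11.2694
= 3.84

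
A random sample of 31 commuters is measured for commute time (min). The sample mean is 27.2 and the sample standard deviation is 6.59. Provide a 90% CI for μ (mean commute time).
(25.19, 29.21)

t-interval (σ unknown):
df = n - 1 = 30
t* = 1.697 for 90% confidence

Margin of error = t* · s/√n = 1.697 · 6.59/√31 = 2.01

CI: (25.19, 29.21)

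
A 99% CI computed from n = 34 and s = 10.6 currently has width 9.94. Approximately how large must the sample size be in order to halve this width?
n ≈ 136

CI width ∝ 1/√n
To reduce width by factor 2, need √n to grow by 2 → need 2² = 4 times as many samples.

Current: n = 34, width = 9.94
New: n = 136, width ≈ 4.75

Width reduced by factor of 9.94/4.75 = 2.09.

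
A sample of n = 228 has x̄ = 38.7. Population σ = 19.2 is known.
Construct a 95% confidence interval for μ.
(36.21, 41.19)

z-interval (σ known):
z* = 1.960 for 95% confidence

Margin of error = z* · σ/√n = 1.960 · 19.2/√228 = 2.49

CI: (38.7 - 2.49, 38.7 + 2.49) = (36.21, 41.19)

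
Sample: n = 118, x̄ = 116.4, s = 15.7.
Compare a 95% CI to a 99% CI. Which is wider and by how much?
99% CI is wider by 1.85

df = 117
95% CI: t* = 1.980, (113.54, 119.26), width = 2 · t* · s/√n = 5.72
99% CI: t* = 2.619, (112.61, 120.19), width = 2 · t* · s/√n = 7.57

The 99% CI is wider by 7.57 - 5.72 = 1.85.
Higher confidence requires a wider interval.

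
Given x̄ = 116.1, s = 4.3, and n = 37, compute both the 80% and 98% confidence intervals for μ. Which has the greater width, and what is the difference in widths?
98% CI is wider by 1.59

df = 36
80% CI: t* = 1.306, (115.18, 117.02), width = 2 · t* · s/√n = 1.85
98% CI: t* = 2.434, (114.38, 117.82), width = 2 · t* · s/√n = 3.44

The 98% CI is wider by 3.44 - 1.85 = 1.59.
Higher confidence requires a wider interval.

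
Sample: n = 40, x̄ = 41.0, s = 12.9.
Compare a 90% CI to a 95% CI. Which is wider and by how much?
95% CI is wider by 1.38

df = 39
90% CI: t* = 1.685, (37.56, 44.44), width = 2 · t* · s/√n = 6.87
95% CI: t* = 2.023, (36.87, 45.13), width = 2 · t* · s/√n = 8.25

The 95% CI is wider by 8.25 - 6.87 = 1.38.
Higher confidence requires a wider interval.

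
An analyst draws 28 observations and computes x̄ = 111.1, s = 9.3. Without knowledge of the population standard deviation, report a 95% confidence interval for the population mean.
(107.49, 114.71)

t-interval (σ unknown):
df = n - 1 = 27
t* = 2.052 for 95% confidence

Margin of error = t* · s/√n = 2.052 · 9.3/√28 = 3.61

CI: (107.49, 114.71)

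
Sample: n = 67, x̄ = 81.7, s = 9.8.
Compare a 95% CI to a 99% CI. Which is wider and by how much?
99% CI is wider by 1.57

df = 66
95% CI: t* = 1.997, (79.31, 84.09), width = 2 · t* · s/√n = 4.78
99% CI: t* = 2.652, (78.52, 84.88), width = 2 · t* · s/√n = 6.35

The 99% CI is wider by 6.35 - 4.78 = 1.57.
Higher confidence requires a wider interval.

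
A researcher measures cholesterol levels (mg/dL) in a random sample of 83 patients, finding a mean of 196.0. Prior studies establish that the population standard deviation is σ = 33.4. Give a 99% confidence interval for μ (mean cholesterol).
(186.56, 205.44)

z-interval (σ known):
z* = 2.576 for 99% confidence

Margin of error = z* · σ/√n = 2.576 · 33.4/√83 = 9.44

CI: (196.0 - 9.44, 196.0 + 9.44) = (186.56, 205.44)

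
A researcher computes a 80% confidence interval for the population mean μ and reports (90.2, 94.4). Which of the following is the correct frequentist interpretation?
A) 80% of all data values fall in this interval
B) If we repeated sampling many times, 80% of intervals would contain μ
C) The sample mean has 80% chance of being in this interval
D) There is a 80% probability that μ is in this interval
B

A) Wrong — a CI is about the parameter μ, not individual data values.
B) Correct — this is the frequentist long-run coverage interpretation.
C) Wrong — x̄ is observed and sits in the interval by construction.
D) Wrong — μ is fixed; the randomness lives in the interval, not in μ.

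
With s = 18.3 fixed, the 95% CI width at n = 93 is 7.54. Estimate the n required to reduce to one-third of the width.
n ≈ 837

CI width ∝ 1/√n
To reduce width by factor 3, need √n to grow by 3 → need 3² = 9 times as many samples.

Current: n = 93, width = 7.54
New: n = 837, width ≈ 2.48

Width reduced by factor of 7.54/2.48 = 3.04.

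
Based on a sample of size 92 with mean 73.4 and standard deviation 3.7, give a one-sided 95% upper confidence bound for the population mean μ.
μ ≤ 74.04

Upper bound (one-sided):
t* = 1.662 (one-sided for 95%)
Upper bound = x̄ + t* · s/√n = 73.4 + 1.662 · 3.7/√92 = 74.04

We are 95% confident that μ ≤ 74.04.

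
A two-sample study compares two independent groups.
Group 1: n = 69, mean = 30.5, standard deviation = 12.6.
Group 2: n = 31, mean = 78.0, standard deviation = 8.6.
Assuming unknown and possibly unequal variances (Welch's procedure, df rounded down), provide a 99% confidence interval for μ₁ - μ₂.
(-53.21, -41.79)

Difference: x̄₁ - x̄₂ = -47.50
SE = √(s₁²/n₁ + s₂²/n₂) = √(12.6²/69 + 8.6²/31) = 2.1649
df = 82.08 → 82 (Welch–Satterthwaite, rounded down)
t* = 2.637

CI: -47.50 ± 2.637 · 2.1649 = -47.50 ± 5.71 = (-53.21, -41.79)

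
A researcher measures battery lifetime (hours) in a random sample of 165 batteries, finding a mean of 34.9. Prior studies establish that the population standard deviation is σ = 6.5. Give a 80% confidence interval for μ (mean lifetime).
(34.25, 35.55)

z-interval (σ known):
z* = 1.282 for 80% confidence

Margin of error = z* · σ/√n = 1.282 · 6.5/√165 = 0.65

CI: (34.9 - 0.65, 34.9 + 0.65) = (34.25, 35.55)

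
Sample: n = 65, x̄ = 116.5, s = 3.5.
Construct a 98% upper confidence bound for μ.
μ ≤ 117.41

Upper bound (one-sided):
t* = 2.096 (one-sided for 98%)
Upper bound = x̄ + t* · s/√n = 116.5 + 2.096 · 3.5/√65 = 117.41

We are 98% confident that μ ≤ 117.41.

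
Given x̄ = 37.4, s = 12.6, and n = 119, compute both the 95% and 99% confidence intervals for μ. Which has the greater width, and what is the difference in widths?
99% CI is wider by 1.48

df = 118
95% CI: t* = 1.980, (35.11, 39.69), width = 2 · t* · s/√n = 4.57
99% CI: t* = 2.618, (34.38, 40.42), width = 2 · t* · s/√n = 6.05

The 99% CI is wider by 6.05 - 4.57 = 1.48.
Higher confidence requires a wider interval.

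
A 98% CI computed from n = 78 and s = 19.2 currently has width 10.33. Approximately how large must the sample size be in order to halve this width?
n ≈ 312

CI width ∝ 1/√n
To reduce width by factor 2, need √n to grow by 2 → need 2² = 4 times as many samples.

Current: n = 78, width = 10.33
New: n = 312, width ≈ 5.08

Width reduced by factor of 10.33/5.08 = 2.03.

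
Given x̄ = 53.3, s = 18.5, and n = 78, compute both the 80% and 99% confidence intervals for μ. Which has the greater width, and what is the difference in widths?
99% CI is wider by 5.64

df = 77
80% CI: t* = 1.293, (50.59, 56.01), width = 2 · t* · s/√n = 5.42
99% CI: t* = 2.641, (47.77, 58.83), width = 2 · t* · s/√n = 11.06

The 99% CI is wider by 11.06 - 5.42 = 5.64.
Higher confidence requires a wider interval.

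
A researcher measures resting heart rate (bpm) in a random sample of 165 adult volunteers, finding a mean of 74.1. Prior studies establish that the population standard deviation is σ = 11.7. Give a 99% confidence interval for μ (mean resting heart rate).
(71.75, 76.45)

z-interval (σ known):
z* = 2.576 for 99% confidence

Margin of error = z* · σ/√n = 2.576 · 11.7/√165 = 2.35

CI: (74.1 - 2.35, 74.1 + 2.35) = (71.75, 76.45)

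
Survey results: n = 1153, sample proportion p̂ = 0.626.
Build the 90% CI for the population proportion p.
(0.603, 0.649)

Proportion CI:
SE = √(p̂(1-p̂)/n) = √(0.626 · 0.374 / 1153) = 0.01425

z* = 1.645
Margin = z* · SE = 1.645 · 0.01425 = 0.0234

CI: 0.626 ± 0.0234 = (0.603, 0.649)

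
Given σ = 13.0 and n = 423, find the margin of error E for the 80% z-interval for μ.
Margin of error = 0.81

Margin of error = z* · σ/√n
= 1.282 · 13.0/√423
= 1.282 · 13.0/20.5670
= 0.81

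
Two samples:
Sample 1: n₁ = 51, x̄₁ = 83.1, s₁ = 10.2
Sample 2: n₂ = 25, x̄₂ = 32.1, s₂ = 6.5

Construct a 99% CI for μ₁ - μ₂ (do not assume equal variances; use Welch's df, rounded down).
(45.88, 56.12)

Difference: x̄₁ - x̄₂ = 51.00
SE = √(s₁²/n₁ + s₂²/n₂) = √(10.2²/51 + 6.5²/25) = 1.9313
df = 68.80 → 68 (Welch–Satterthwaite, rounded down)
t* = 2.650

CI: 51.00 ± 2.650 · 1.9313 = 51.00 ± 5.12 = (45.88, 56.12)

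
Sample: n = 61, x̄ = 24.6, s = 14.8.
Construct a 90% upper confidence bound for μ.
μ ≤ 27.06

Upper bound (one-sided):
t* = 1.296 (one-sided for 90%)
Upper bound = x̄ + t* · s/√n = 24.6 + 1.296 · 14.8/√61 = 27.06

We are 90% confident that μ ≤ 27.06.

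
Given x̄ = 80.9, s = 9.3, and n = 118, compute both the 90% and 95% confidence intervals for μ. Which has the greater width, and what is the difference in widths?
95% CI is wider by 0.55

df = 117
90% CI: t* = 1.658, (79.48, 82.32), width = 2 · t* · s/√n = 2.84
95% CI: t* = 1.980, (79.20, 82.60), width = 2 · t* · s/√n = 3.39

The 95% CI is wider by 3.39 - 2.84 = 0.55.
Higher confidence requires a wider interval.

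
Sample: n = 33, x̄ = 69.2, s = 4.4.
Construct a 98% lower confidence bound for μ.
μ ≥ 67.56

Lower bound (one-sided):
t* = 2.141 (one-sided for 98%)
Lower bound = x̄ - t* · s/√n = 69.2 - 2.141 · 4.4/√33 = 67.56

We are 98% confident that μ ≥ 67.56.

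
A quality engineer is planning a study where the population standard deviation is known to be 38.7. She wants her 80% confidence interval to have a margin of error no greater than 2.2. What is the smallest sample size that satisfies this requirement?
n ≥ 509

For margin E ≤ 2.2:
n ≥ (z* · σ / E)²
n ≥ (1.282 · 38.7 / 2.2)²
n ≥ 508.57

Minimum n = 509 (rounding up)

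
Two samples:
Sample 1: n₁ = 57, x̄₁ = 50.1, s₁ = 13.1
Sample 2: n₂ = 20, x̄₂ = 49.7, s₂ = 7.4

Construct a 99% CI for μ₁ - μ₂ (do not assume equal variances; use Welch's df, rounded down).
(-5.98, 6.78)

Difference: x̄₁ - x̄₂ = 0.40
SE = √(s₁²/n₁ + s₂²/n₂) = √(13.1²/57 + 7.4²/20) = 2.3976
df = 59.39 → 59 (Welch–Satterthwaite, rounded down)
t* = 2.662

CI: 0.40 ± 2.662 · 2.3976 = 0.40 ± 6.38 = (-5.98, 6.78)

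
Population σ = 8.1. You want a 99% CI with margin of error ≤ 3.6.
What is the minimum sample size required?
n ≥ 34

For margin E ≤ 3.6:
n ≥ (z* · σ / E)²
n ≥ (2.576 · 8.1 / 3.6)²
n ≥ 33.59

Minimum n = 34 (rounding up)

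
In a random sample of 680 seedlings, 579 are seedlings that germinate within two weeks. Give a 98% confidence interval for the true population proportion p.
(0.820, 0.883)

Proportion CI:
p̂ = 579/680 = 0.85147
SE = √(p̂(1-p̂)/n) = √(0.85147 · 0.14853 / 680) = 0.01364

z* = 2.326
Margin = z* · SE = 2.326 · 0.01364 = 0.0317

CI: 0.85147 ± 0.0317 = (0.820, 0.883)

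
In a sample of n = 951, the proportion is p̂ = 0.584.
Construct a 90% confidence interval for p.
(0.558, 0.610)

Proportion CI:
SE = √(p̂(1-p̂)/n) = √(0.584 · 0.416 / 951) = 0.01598

z* = 1.645
Margin = z* · SE = 1.645 · 0.01598 = 0.0263

CI: 0.584 ± 0.0263 = (0.558, 0.610)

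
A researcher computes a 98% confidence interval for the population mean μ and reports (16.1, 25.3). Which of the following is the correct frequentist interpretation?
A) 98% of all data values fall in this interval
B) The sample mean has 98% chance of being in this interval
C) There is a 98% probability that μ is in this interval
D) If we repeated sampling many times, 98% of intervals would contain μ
D

A) Wrong — a CI is about the parameter μ, not individual data values.
B) Wrong — x̄ is observed and sits in the interval by construction.
C) Wrong — μ is fixed; the randomness lives in the interval, not in μ.
D) Correct — this is the frequentist long-run coverage interpretation.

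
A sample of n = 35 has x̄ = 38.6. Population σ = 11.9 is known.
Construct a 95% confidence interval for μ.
(34.66, 42.54)

z-interval (σ known):
z* = 1.960 for 95% confidence

Margin of error = z* · σ/√n = 1.960 · 11.9/√35 = 3.94

CI: (38.6 - 3.94, 38.6 + 3.94) = (34.66, 42.54)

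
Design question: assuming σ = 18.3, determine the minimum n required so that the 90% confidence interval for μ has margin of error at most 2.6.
n ≥ 135

For margin E ≤ 2.6:
n ≥ (z* · σ / E)²
n ≥ (1.645 · 18.3 / 2.6)²
n ≥ 134.06

Minimum n = 135 (rounding up)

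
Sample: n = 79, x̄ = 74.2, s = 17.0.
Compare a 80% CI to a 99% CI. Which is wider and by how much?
99% CI is wider by 5.16

df = 78
80% CI: t* = 1.292, (71.73, 76.67), width = 2 · t* · s/√n = 4.94
99% CI: t* = 2.640, (69.15, 79.25), width = 2 · t* · s/√n = 10.10

The 99% CI is wider by 10.10 - 4.94 = 5.16.
Higher confidence requires a wider interval.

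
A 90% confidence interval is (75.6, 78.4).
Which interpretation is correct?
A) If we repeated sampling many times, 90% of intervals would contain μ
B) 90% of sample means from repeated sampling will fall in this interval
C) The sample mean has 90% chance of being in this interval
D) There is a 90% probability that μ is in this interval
A

A) Correct — this is the frequentist long-run coverage interpretation.
B) Wrong — coverage applies to intervals containing μ, not to future x̄ values.
C) Wrong — x̄ is observed and sits in the interval by construction.
D) Wrong — μ is fixed; the randomness lives in the interval, not in μ.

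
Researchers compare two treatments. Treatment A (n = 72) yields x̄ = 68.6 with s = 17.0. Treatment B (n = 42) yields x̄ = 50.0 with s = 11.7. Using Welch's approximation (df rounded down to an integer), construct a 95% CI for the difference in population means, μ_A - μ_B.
(13.25, 23.95)

Difference: x̄₁ - x̄₂ = 18.60
SE = √(s₁²/n₁ + s₂²/n₂) = √(17.0²/72 + 11.7²/42) = 2.6969
df = 108.84 → 108 (Welch–Satterthwaite, rounded down)
t* = 1.982

CI: 18.60 ± 1.982 · 2.6969 = 18.60 ± 5.35 = (13.25, 23.95)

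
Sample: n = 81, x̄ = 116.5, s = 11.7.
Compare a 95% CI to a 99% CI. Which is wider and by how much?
99% CI is wider by 1.69

df = 80
95% CI: t* = 1.990, (113.91, 119.09), width = 2 · t* · s/√n = 5.17
99% CI: t* = 2.639, (113.07, 119.93), width = 2 · t* · s/√n = 6.86

The 99% CI is wider by 6.86 - 5.17 = 1.69.
Higher confidence requires a wider interval.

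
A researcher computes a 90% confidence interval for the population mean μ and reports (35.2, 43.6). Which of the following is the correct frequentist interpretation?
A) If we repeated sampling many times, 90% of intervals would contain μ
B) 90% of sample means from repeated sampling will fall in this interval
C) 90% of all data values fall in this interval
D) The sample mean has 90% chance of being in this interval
A

A) Correct — this is the frequentist long-run coverage interpretation.
B) Wrong — coverage applies to intervals containing μ, not to future x̄ values.
C) Wrong — a CI is about the parameter μ, not individual data values.
D) Wrong — x̄ is observed and sits in the interval by construction.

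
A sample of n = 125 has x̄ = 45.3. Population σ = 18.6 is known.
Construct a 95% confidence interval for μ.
(42.04, 48.56)

z-interval (σ known):
z* = 1.960 for 95% confidence

Margin of error = z* · σ/√n = 1.960 · 18.6/√125 = 3.26

CI: (45.3 - 3.26, 45.3 + 3.26) = (42.04, 48.56)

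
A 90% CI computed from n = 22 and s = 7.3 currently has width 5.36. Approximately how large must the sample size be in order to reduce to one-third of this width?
n ≈ 198

CI width ∝ 1/√n
To reduce width by factor 3, need √n to grow by 3 → need 3² = 9 times as many samples.

Current: n = 22, width = 5.36
New: n = 198, width ≈ 1.72

Width reduced by factor of 5.36/1.72 = 3.12.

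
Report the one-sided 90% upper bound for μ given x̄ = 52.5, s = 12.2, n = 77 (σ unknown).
μ ≤ 54.30

Upper bound (one-sided):
t* = 1.293 (one-sided for 90%)
Upper bound = x̄ + t* · s/√n = 52.5 + 1.293 · 12.2/√77 = 54.30

We are 90% confident that μ ≤ 54.30.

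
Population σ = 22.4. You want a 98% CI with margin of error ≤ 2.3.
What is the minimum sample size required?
n ≥ 514

For margin E ≤ 2.3:
n ≥ (z* · σ / E)²
n ≥ (2.326 · 22.4 / 2.3)²
n ≥ 513.17

Minimum n = 514 (rounding up)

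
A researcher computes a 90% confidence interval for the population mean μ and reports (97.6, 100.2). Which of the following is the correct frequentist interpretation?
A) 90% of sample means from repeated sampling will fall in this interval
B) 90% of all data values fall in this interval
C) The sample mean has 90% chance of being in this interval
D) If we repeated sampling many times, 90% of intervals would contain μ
D

A) Wrong — coverage applies to intervals containing μ, not to future x̄ values.
B) Wrong — a CI is about the parameter μ, not individual data values.
C) Wrong — x̄ is observed and sits in the interval by construction.
D) Correct — this is the frequentist long-run coverage interpretation.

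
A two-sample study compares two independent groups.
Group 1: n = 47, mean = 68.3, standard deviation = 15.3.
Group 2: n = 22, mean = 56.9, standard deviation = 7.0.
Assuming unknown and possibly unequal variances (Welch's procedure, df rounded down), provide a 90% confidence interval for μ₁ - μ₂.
(6.92, 15.88)

Difference: x̄₁ - x̄₂ = 11.40
SE = √(s₁²/n₁ + s₂²/n₂) = √(15.3²/47 + 7.0²/22) = 2.6848
df = 66.99 → 66 (Welch–Satterthwaite, rounded down)
t* = 1.668

CI: 11.40 ± 1.668 · 2.6848 = 11.40 ± 4.48 = (6.92, 15.88)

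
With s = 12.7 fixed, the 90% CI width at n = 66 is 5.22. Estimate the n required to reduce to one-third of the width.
n ≈ 594

CI width ∝ 1/√n
To reduce width by factor 3, need √n to grow by 3 → need 3² = 9 times as many samples.

Current: n = 66, width = 5.22
New: n = 594, width ≈ 1.72

Width reduced by factor of 5.22/1.72 = 3.03.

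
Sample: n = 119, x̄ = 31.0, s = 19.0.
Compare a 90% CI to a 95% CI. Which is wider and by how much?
95% CI is wider by 1.12

df = 118
90% CI: t* = 1.658, (28.11, 33.89), width = 2 · t* · s/√n = 5.78
95% CI: t* = 1.980, (27.55, 34.45), width = 2 · t* · s/√n = 6.90

The 95% CI is wider by 6.90 - 5.78 = 1.12.
Higher confidence requires a wider interval.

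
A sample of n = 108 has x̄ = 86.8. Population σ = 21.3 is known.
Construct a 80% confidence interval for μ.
(84.17, 89.43)

z-interval (σ known):
z* = 1.282 for 80% confidence

Margin of error = z* · σ/√n = 1.282 · 21.3/√108 = 2.63

CI: (86.8 - 2.63, 86.8 + 2.63) = (84.17, 89.43)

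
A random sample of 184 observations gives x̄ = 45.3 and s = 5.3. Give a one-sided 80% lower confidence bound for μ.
μ ≥ 44.97

Lower bound (one-sided):
t* = 0.844 (one-sided for 80%)
Lower bound = x̄ - t* · s/√n = 45.3 - 0.844 · 5.3/√184 = 44.97

We are 80% confident that μ ≥ 44.97.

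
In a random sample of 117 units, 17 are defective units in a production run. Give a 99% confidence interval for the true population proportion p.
(0.061, 0.229)

Proportion CI:
p̂ = 17/117 = 0.14530
SE = √(p̂(1-p̂)/n) = √(0.14530 · 0.85470 / 117) = 0.03258

z* = 2.576
Margin = z* · SE = 2.576 · 0.03258 = 0.0839

CI: 0.14530 ± 0.0839 = (0.061, 0.229)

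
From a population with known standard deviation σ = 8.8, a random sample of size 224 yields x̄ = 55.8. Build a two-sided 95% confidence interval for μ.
(54.65, 56.95)

z-interval (σ known):
z* = 1.960 for 95% confidence

Margin of error = z* · σ/√n = 1.960 · 8.8/√224 = 1.15

CI: (55.8 - 1.15, 55.8 + 1.15) = (54.65, 56.95)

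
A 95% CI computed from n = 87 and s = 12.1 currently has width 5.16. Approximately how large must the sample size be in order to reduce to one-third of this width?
n ≈ 783

CI width ∝ 1/√n
To reduce width by factor 3, need √n to grow by 3 → need 3² = 9 times as many samples.

Current: n = 87, width = 5.16
New: n = 783, width ≈ 1.70

Width reduced by factor of 5.16/1.70 = 3.04.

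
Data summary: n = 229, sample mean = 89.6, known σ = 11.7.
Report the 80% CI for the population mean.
(88.61, 90.59)

z-interval (σ known):
z* = 1.282 for 80% confidence

Margin of error = z* · σ/√n = 1.282 · 11.7/√229 = 0.99

CI: (89.6 - 0.99, 89.6 + 0.99) = (88.61, 90.59)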